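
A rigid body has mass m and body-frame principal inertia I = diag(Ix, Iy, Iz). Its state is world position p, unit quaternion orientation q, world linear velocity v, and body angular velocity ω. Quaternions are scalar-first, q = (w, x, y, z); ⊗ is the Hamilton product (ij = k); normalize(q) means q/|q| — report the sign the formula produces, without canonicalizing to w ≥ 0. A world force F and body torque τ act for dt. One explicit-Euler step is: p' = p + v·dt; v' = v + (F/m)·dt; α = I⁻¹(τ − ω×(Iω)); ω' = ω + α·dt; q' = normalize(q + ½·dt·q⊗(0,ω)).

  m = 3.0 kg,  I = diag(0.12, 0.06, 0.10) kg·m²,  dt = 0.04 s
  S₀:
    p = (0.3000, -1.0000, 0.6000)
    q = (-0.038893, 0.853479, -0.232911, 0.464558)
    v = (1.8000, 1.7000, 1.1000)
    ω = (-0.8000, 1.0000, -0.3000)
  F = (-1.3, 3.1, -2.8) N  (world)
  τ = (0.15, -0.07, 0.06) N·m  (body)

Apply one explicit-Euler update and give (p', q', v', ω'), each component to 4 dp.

p' = (0.3720, -0.9320, 0.6440)
q' = (-0.0178, 0.8459, -0.2359, 0.4780)
v' = (1.7827, 1.7413, 1.0627)
ω' = (-0.7460, 0.9501, -0.2952)

a = (-0.4333, 1.0333, -0.9333)
p' = p + v·dt = (0.3720, -0.9320, 0.6440)
v + (F/m)dt = (1.7827, 1.7413, 1.0627)
(τ − ω×Iω)/I = (1.3500, -1.2467, 0.1200)
ω' = ω + α·dt = (-0.7460, 0.9501, -0.2952)
2q̇ = q⊗(0,ω) = (1.0550616, -0.3635703, -0.1544957, 0.6788181)
q' = normalize(q + ½dt·q⊗(0,ω)) = (-0.0178, 0.8459, -0.2359, 0.4780)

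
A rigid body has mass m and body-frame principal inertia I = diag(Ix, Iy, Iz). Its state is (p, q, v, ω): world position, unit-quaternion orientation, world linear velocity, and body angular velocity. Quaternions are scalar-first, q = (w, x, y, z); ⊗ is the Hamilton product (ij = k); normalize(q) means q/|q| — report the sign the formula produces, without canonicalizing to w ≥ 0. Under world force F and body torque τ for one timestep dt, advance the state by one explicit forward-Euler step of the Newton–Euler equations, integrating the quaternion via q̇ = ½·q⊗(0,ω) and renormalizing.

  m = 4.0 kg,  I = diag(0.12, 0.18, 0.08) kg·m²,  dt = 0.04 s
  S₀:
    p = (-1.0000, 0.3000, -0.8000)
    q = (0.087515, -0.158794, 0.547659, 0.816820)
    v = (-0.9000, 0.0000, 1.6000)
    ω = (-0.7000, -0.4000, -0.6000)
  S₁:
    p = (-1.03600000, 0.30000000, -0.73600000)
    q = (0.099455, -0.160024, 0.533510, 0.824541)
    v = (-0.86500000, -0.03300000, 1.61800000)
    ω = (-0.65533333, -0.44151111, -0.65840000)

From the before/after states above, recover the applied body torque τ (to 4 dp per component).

τ = (0.1100, -0.1700, -0.1000)

rate change Δω = (0.04466667, -0.04151111, -0.05840000)
precession coupling = (-0.0240, 0.0168, 0.0168)
applied torque τ = (0.1100, -0.1700, -0.1000)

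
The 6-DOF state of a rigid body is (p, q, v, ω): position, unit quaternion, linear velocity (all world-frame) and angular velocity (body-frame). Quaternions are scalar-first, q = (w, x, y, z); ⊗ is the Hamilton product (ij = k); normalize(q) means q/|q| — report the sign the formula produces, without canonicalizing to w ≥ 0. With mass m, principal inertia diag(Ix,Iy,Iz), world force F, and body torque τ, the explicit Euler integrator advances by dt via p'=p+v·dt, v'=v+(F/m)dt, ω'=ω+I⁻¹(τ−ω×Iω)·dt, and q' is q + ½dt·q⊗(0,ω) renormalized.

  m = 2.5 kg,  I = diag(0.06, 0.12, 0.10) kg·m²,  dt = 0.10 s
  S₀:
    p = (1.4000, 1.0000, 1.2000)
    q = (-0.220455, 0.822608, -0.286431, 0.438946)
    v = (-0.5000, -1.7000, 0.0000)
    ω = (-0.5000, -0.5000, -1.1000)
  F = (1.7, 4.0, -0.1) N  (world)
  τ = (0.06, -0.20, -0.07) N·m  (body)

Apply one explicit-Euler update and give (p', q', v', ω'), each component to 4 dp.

p' = (1.3500, 0.8300, 1.2000)
q' = (-0.1825, 0.8530, -0.2461, 0.4224)
v' = (-0.4320, -1.5400, -0.0040)
ω' = (-0.3817, -0.6483, -1.1850)

α = I⁻¹(τ − ω×Iω) = (1.1833, -1.4833, -0.8500)
ω' = ω + α·dt = (-0.3817, -0.6483, -1.1850)
q⊗(0,ω) = (0.7509291, 0.6447746, 0.7956233, -0.3120190)
q' = normalize(q + ½dt·q⊗(0,ω)) = (-0.1825, 0.8530, -0.2461, 0.4224)
linear accel F/m = (0.6800, 1.6000, -0.0400)
new position p' = (1.3500, 0.8300, 1.2000)
v + (F/m)dt = (-0.4320, -1.5400, -0.0040)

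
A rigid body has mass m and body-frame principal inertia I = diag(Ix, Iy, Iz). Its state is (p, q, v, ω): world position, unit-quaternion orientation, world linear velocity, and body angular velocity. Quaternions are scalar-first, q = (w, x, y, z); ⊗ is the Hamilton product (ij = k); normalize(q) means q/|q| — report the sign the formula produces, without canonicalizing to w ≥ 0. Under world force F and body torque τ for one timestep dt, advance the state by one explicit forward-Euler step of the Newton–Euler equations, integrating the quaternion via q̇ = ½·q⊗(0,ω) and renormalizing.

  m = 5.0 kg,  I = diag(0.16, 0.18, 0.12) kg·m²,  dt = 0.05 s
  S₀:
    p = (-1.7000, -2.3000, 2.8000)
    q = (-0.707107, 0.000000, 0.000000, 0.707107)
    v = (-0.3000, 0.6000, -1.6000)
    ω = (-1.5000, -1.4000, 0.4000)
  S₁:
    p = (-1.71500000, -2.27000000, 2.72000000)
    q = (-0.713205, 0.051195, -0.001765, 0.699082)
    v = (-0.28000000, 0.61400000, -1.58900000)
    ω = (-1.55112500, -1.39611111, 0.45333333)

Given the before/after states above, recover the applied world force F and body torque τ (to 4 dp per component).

Δv = v₁−v₀ = (0.02000000, 0.01400000, 0.01100000)
applied force F = (2.0000, 1.4000, 1.1000)
ω₁ − ω₀ = (-0.05112500, 0.00388889, 0.05333333)
I·α + gyro = (-0.1300, -0.0100, 0.1700)

F = (2.0000, 1.4000, 1.1000)
τ = (-0.1300, -0.0100, 0.1700)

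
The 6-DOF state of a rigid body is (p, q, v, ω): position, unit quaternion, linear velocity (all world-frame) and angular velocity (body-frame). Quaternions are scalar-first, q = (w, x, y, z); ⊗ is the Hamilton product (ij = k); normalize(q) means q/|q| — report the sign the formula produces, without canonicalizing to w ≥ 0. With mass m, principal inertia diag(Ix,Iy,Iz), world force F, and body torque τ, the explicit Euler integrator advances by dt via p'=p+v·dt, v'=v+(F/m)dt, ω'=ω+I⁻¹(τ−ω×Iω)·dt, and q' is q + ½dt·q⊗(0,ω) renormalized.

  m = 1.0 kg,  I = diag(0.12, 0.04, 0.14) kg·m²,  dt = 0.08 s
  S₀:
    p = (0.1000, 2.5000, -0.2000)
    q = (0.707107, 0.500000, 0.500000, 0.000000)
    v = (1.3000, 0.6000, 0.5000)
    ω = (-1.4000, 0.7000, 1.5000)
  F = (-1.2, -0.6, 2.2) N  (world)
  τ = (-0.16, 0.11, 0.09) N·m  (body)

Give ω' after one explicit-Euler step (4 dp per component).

precession coupling ω×(Iω) = (0.1050, 0.0420, 0.0784)
α = I⁻¹(τ − ω×Iω) = (-2.2083, 1.7000, 0.0829)
new body rate ω' = (-1.5767, 0.8360, 1.5066)

ω' = (-1.5767, 0.8360, 1.5066)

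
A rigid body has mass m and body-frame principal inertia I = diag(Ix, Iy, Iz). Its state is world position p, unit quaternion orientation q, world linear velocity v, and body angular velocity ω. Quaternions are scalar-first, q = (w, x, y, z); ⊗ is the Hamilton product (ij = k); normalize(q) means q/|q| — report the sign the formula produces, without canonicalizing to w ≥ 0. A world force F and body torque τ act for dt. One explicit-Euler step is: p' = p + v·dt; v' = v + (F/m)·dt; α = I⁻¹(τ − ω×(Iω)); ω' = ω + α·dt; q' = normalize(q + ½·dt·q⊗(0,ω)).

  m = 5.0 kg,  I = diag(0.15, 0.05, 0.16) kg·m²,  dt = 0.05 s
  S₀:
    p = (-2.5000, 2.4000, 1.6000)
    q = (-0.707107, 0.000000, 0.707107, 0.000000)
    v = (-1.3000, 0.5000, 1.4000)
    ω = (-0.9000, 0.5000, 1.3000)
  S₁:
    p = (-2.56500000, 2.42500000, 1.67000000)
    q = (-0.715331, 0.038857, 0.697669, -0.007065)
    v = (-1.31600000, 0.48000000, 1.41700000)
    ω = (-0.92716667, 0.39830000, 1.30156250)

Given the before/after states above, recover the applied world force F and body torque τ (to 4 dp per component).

F = (-1.6000, -2.0000, 1.7000)
τ = (-0.0100, -0.0900, 0.0500)

velocity change Δv = (-0.01600000, -0.02000000, 0.01700000)
F = m·Δv/dt = (-1.6000, -2.0000, 1.7000)
Δω = ω₁−ω₀ = (-0.02716667, -0.10170000, 0.00156250)
ω₀×(Iω₀) = (0.0715, 0.0117, 0.0450)
τ = I·(Δω/dt) + ω₀×(Iω₀) = (-0.0100, -0.0900, 0.0500)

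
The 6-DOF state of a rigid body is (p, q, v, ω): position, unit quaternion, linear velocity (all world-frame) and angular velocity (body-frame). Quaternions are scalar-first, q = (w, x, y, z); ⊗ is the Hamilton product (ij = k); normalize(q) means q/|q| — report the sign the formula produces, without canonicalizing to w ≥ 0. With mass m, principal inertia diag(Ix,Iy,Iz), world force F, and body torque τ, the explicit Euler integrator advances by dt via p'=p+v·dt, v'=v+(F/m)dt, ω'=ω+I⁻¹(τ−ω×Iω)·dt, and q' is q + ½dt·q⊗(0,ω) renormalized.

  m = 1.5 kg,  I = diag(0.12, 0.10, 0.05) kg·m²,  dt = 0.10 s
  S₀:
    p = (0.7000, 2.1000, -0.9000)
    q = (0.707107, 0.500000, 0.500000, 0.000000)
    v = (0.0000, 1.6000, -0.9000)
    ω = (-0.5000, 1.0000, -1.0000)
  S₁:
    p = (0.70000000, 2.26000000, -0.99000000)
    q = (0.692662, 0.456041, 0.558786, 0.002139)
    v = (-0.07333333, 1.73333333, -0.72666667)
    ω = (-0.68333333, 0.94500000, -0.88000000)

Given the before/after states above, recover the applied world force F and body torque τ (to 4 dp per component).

ω₁ − ω₀ = (-0.18333333, -0.05500000, 0.12000000)
I·α + gyro = (-0.1700, -0.0200, 0.0700)
velocity change Δv = (-0.07333333, 0.13333333, 0.17333333)
F = m·Δv/dt = (-1.1000, 2.0000, 2.6000)

F = (-1.1000, 2.0000, 2.6000)
τ = (-0.1700, -0.0200, 0.0700)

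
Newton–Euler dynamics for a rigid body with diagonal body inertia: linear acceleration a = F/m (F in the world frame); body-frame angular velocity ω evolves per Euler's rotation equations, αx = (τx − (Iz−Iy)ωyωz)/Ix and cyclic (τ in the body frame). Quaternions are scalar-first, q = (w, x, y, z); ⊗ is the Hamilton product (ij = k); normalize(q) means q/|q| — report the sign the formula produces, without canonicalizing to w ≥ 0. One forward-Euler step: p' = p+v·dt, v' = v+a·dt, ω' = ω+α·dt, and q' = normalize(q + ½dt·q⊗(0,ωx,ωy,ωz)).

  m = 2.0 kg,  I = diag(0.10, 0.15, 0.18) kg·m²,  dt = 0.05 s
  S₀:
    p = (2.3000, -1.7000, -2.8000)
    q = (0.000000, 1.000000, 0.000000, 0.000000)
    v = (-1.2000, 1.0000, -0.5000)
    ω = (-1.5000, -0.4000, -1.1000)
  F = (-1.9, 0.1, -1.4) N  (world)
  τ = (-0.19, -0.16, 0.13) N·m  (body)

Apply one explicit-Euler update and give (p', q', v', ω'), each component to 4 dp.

linear accel F/m = (-0.9500, 0.0500, -0.7000)
p' = p + v·dt = (2.2400, -1.6500, -2.8250)
v + (F/m)dt = (-1.2475, 1.0025, -0.5350)
precession coupling ω×(Iω) = (0.0132, -0.1320, 0.0300)
α = I⁻¹(τ − ω×Iω) = (-2.0320, -0.1867, 0.5556)
ω' = ω + α·dt = (-1.6016, -0.4093, -1.0722)
q⊗(0,ω) = (1.5000000, 0.0000000, 1.1000000, -0.4000000)
updated quaternion q' = (0.0375, 0.9989, 0.0275, -0.0100)

p' = (2.2400, -1.6500, -2.8250)
q' = (0.0375, 0.9989, 0.0275, -0.0100)
v' = (-1.2475, 1.0025, -0.5350)
ω' = (-1.6016, -0.4093, -1.0722)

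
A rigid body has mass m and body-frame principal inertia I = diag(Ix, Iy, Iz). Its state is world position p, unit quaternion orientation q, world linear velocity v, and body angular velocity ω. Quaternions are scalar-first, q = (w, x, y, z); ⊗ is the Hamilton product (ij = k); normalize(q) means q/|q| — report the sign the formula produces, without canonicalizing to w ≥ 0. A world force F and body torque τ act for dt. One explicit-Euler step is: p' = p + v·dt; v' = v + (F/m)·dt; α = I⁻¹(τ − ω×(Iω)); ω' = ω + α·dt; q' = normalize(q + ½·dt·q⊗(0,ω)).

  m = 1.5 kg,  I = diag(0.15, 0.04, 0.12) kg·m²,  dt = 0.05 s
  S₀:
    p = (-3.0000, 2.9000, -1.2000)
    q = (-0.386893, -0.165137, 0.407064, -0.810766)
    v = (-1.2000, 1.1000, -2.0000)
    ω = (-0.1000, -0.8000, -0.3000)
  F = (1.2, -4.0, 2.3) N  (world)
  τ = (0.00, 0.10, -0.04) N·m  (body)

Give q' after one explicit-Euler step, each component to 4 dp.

q' = (-0.3852, -0.1834, 0.4155, -0.8034)

2q̇ = q⊗(0,ω) = (0.0659077, -0.7320427, 0.3410499, 0.2888839)
q + ½dt·q⊗(0,ω), renormalized = (-0.3852, -0.1834, 0.4155, -0.8034)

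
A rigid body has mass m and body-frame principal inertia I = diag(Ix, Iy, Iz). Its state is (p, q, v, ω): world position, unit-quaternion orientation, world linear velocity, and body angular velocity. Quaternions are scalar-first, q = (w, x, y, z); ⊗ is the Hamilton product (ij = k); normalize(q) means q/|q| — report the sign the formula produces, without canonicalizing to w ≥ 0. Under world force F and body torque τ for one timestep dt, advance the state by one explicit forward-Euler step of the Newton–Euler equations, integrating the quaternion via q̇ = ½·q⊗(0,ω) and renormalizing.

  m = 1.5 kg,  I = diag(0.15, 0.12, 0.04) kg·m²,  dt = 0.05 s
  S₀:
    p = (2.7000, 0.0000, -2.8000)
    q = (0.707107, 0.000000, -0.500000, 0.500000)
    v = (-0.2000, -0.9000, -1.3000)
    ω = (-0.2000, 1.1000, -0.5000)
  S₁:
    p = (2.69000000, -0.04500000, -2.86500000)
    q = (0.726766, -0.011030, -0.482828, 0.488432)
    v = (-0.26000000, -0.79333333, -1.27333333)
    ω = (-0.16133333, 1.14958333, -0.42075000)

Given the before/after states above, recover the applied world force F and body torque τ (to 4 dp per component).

v₁ − v₀ = (-0.06000000, 0.10666667, 0.02666667)
applied force F = (-1.8000, 3.2000, 0.8000)
rate change Δω = (0.03866667, 0.04958333, 0.07925000)
precession coupling = (0.0440, 0.0110, 0.0066)
τ = I·(Δω/dt) + ω₀×(Iω₀) = (0.1600, 0.1300, 0.0700)

F = (-1.8000, 3.2000, 0.8000)
τ = (0.1600, 0.1300, 0.0700)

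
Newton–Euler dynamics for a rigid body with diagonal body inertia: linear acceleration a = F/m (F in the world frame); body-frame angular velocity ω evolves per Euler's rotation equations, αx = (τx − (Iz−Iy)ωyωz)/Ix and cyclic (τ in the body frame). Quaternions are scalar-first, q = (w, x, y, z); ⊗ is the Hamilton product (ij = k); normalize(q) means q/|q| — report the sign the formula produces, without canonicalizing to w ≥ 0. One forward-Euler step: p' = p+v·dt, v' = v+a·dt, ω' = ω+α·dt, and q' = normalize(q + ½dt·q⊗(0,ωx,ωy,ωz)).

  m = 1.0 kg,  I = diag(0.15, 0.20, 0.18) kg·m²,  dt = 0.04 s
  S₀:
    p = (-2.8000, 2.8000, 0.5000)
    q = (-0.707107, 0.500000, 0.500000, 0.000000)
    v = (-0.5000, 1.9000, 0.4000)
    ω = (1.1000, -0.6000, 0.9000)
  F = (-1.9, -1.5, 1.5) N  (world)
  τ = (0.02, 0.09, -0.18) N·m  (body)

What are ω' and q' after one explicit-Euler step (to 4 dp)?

angular accel α = (0.0613, 0.5985, -0.8167)
new body rate ω' = (1.1025, -0.5761, 0.8673)
Hamilton product q⊗(0,ω) = (-0.2500000, -0.3278177, -0.0257358, -1.4863963)
q' = normalize(q + ½dt·q⊗(0,ω)) = (-0.7118, 0.4932, 0.4992, -0.0297)

ω' = (1.1025, -0.5761, 0.8673)
q' = (-0.7118, 0.4932, 0.4992, -0.0297)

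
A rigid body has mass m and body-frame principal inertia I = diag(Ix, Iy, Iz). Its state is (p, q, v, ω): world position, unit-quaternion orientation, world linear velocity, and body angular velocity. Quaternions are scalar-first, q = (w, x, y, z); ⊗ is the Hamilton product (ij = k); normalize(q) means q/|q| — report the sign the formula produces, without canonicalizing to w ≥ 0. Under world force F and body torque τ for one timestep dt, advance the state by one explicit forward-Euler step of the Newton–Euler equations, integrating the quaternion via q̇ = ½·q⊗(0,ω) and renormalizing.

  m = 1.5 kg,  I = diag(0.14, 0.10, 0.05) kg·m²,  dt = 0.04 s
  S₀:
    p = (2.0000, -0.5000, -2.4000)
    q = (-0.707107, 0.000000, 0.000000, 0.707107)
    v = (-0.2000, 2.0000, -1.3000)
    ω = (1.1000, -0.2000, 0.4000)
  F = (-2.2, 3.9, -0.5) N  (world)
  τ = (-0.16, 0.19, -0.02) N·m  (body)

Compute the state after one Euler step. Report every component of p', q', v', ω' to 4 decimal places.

linear accel F/m = (-1.4667, 2.6000, -0.3333)
p' = p + v·dt = (1.9920, -0.4200, -2.4520)
new velocity v' = (-0.2587, 2.1040, -1.3133)
α = I⁻¹(τ − ω×Iω) = (-1.1714, 1.5040, -0.5760)
new body rate ω' = (1.0531, -0.1398, 0.3770)
q⊗(0,ω) = (-0.2828428, -0.6363963, 0.9192391, -0.2828428)
q + ½dt·q⊗(0,ω), renormalized = (-0.7126, -0.0127, 0.0184, 0.7013)

p' = (1.9920, -0.4200, -2.4520)
q' = (-0.7126, -0.0127, 0.0184, 0.7013)
v' = (-0.2587, 2.1040, -1.3133)
ω' = (1.0531, -0.1398, 0.3770)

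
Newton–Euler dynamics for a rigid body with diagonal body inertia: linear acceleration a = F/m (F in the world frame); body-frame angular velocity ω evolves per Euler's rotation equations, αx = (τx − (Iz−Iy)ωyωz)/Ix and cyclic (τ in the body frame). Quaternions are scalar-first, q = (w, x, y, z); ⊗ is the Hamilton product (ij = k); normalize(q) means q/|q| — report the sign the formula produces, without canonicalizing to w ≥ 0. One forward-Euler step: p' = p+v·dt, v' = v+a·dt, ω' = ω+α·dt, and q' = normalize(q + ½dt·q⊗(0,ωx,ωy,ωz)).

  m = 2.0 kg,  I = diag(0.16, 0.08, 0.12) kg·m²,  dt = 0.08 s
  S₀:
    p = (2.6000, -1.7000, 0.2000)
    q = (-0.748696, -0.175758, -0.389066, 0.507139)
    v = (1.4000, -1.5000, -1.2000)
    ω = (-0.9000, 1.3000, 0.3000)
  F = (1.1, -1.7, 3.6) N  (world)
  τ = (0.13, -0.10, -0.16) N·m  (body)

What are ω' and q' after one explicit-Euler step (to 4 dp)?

ω' = (-0.8428, 1.2108, 0.1309)
q' = (-0.7393, -0.1795, -0.4432, 0.4740)

precession coupling ω×(Iω) = (0.0156, -0.0108, 0.0936)
α = I⁻¹(τ − ω×Iω) = (0.7150, -1.1150, -2.1133)
new body rate ω' = (-0.8428, 1.2108, 0.1309)
q⊗(0,ω) = (0.1954619, -0.1021741, -1.3770025, -0.8032536)
q + ½dt·q⊗(0,ω), renormalized = (-0.7393, -0.1795, -0.4432, 0.4740)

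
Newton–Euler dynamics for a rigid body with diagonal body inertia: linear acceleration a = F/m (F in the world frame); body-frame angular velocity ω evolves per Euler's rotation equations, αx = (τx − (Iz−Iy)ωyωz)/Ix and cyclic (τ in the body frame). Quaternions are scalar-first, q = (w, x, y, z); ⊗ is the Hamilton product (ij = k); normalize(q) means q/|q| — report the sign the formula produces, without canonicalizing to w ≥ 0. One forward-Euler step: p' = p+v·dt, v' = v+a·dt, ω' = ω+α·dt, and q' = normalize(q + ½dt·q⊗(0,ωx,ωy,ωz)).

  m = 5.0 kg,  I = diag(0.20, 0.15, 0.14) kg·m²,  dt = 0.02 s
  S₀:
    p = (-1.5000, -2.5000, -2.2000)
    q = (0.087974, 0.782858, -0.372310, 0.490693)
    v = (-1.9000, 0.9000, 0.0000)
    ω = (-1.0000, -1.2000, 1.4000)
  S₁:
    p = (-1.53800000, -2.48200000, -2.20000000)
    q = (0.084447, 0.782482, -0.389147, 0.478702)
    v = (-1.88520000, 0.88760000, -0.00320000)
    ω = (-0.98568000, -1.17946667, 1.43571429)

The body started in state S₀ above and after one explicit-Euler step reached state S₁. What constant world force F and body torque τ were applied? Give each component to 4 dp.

F = (3.7000, -3.1000, -0.8000)
τ = (0.1600, 0.0700, 0.1900)

Δv = v₁−v₀ = (0.01480000, -0.01240000, -0.00320000)
applied force F = (3.7000, -3.1000, -0.8000)
rate change Δω = (0.01432000, 0.02053333, 0.03571429)
ω₀×(Iω₀) = (0.0168, -0.0840, -0.0600)
I·α + gyro = (0.1600, 0.0700, 0.1900)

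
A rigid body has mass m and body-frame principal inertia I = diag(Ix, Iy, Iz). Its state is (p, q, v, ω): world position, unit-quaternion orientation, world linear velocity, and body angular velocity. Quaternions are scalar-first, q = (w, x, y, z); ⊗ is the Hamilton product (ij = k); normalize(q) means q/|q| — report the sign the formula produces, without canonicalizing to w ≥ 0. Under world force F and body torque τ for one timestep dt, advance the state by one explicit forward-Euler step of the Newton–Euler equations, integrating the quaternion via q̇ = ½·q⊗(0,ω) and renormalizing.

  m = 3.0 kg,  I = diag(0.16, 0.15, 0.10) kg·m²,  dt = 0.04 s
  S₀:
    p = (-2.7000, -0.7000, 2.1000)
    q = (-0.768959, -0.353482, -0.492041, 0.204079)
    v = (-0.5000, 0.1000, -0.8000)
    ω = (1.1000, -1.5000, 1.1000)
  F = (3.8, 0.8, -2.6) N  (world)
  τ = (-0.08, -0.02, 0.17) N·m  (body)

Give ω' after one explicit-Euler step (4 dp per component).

ω' = (1.0594, -1.5247, 1.1614)

gyro term ω×Iω = (0.0825, 0.0726, 0.0165)
α = I⁻¹(τ − ω×Iω) = (-1.0156, -0.6173, 1.5350)
ω + α·dt = (1.0594, -1.5247, 1.1614)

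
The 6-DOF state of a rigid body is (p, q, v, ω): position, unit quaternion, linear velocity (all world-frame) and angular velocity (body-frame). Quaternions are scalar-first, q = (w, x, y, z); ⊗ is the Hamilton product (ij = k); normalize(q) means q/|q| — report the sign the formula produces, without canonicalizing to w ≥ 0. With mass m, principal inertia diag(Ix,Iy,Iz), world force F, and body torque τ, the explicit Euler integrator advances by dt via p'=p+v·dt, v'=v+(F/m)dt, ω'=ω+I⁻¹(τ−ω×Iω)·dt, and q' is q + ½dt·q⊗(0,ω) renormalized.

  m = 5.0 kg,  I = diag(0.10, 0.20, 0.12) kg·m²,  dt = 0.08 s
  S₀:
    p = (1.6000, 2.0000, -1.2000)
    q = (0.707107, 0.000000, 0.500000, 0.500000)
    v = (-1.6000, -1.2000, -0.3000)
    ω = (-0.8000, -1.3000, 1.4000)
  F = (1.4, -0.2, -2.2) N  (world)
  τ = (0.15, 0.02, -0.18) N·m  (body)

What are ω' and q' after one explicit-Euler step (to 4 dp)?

ω' = (-0.7965, -1.3010, 1.2107)
q' = (0.7027, 0.0313, 0.4457, 0.5537)

ω×(Iω) gyroscopic = (0.1456, 0.0224, 0.1040)
angular accel α = (0.0440, -0.0120, -2.3667)
new body rate ω' = (-0.7965, -1.3010, 1.2107)
Hamilton product q⊗(0,ω) = (-0.0500000, 0.7843144, -1.3192391, 1.3899498)
q + ½dt·q⊗(0,ω), renormalized = (0.7027, 0.0313, 0.4457, 0.5537)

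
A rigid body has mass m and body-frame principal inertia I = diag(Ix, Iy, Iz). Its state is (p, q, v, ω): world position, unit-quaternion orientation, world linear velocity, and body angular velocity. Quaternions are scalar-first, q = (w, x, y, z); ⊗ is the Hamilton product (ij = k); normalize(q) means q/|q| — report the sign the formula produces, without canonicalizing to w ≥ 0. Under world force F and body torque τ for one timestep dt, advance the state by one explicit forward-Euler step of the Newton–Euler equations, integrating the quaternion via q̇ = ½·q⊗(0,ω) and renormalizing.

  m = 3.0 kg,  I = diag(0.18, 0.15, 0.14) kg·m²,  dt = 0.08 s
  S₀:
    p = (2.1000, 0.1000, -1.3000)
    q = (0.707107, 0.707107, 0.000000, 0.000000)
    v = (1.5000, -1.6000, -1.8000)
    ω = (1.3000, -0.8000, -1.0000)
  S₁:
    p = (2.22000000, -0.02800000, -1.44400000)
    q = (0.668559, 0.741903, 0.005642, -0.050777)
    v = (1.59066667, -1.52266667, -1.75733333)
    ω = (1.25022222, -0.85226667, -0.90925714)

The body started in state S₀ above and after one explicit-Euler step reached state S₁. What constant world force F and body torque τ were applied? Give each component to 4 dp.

F = (3.4000, 2.9000, 1.6000)
τ = (-0.1200, -0.1500, 0.1900)

Δω = ω₁−ω₀ = (-0.04977778, -0.05226667, 0.09074286)
τ = I·(Δω/dt) + ω₀×(Iω₀) = (-0.1200, -0.1500, 0.1900)
Δv = v₁−v₀ = (0.09066667, 0.07733333, 0.04266667)
m·(v₁−v₀)/dt = (3.4000, 2.9000, 1.6000)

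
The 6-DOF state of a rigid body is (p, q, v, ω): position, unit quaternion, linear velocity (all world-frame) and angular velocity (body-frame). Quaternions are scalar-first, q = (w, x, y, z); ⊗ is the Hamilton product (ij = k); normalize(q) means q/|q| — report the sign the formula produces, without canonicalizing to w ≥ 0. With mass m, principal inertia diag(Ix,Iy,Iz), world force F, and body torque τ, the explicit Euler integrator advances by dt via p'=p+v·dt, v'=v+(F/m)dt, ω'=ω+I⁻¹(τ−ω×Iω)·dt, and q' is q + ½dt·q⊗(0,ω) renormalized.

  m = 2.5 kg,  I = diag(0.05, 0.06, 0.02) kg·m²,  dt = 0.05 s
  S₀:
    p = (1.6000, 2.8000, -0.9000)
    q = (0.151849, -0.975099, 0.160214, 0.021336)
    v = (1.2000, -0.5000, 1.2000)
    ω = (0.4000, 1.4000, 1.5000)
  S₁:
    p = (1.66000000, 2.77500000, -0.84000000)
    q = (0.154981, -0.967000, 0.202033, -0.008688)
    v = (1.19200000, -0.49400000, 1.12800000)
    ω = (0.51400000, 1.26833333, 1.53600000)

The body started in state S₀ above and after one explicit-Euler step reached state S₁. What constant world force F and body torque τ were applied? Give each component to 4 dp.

v₁ − v₀ = (-0.00800000, 0.00600000, -0.07200000)
applied force F = (-0.4000, 0.3000, -3.6000)
Δω = ω₁−ω₀ = (0.11400000, -0.13166667, 0.03600000)
ω₀×(Iω₀) = (-0.0840, 0.0180, 0.0056)
τ = I·(Δω/dt) + ω₀×(Iω₀) = (0.0300, -0.1400, 0.0200)

F = (-0.4000, 0.3000, -3.6000)
τ = (0.0300, -0.1400, 0.0200)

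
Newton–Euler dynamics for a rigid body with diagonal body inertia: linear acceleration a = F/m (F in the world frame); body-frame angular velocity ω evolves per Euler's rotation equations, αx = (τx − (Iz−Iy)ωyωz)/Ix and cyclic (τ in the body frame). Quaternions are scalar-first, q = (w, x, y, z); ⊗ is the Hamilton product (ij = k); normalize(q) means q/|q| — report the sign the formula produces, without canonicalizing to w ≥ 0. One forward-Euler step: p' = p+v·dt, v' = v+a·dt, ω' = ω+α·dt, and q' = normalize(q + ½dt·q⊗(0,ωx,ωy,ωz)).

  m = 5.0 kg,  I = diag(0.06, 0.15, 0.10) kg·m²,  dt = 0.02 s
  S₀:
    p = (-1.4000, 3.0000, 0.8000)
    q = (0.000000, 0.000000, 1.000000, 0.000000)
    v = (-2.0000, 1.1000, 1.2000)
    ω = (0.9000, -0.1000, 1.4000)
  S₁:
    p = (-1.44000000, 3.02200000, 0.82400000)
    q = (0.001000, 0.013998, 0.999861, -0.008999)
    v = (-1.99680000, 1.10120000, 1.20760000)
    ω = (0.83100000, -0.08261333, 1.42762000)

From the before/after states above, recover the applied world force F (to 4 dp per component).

Δv = v₁−v₀ = (0.00320000, 0.00120000, 0.00760000)
F = m·Δv/dt = (0.8000, 0.3000, 1.9000)

F = (0.8000, 0.3000, 1.9000)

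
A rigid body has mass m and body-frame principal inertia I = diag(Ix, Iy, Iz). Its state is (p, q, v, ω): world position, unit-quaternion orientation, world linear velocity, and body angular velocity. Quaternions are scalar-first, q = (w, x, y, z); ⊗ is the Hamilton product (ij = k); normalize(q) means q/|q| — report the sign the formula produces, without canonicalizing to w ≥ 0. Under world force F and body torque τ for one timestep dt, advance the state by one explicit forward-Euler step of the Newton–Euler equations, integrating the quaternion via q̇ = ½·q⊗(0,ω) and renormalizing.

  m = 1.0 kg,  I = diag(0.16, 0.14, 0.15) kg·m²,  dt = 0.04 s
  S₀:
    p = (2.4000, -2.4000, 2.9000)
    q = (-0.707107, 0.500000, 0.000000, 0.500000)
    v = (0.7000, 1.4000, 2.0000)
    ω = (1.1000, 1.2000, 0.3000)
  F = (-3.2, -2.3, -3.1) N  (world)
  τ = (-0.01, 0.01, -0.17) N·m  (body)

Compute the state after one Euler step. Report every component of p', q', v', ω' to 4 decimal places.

α = I⁻¹(τ − ω×Iω) = (-0.0850, 0.0479, -0.9573)
ω + α·dt = (1.0966, 1.2019, 0.2617)
2q̇ = q⊗(0,ω) = (-0.7000000, -1.3778177, -0.4485284, 0.3878679)
updated quaternion q' = (-0.7207, 0.4722, -0.0090, 0.5075)
a = (-3.2000, -2.3000, -3.1000)
p' = p + v·dt = (2.4280, -2.3440, 2.9800)
v' = v + a·dt = (0.5720, 1.3080, 1.8760)

p' = (2.4280, -2.3440, 2.9800)
q' = (-0.7207, 0.4722, -0.0090, 0.5075)
v' = (0.5720, 1.3080, 1.8760)
ω' = (1.0966, 1.2019, 0.2617)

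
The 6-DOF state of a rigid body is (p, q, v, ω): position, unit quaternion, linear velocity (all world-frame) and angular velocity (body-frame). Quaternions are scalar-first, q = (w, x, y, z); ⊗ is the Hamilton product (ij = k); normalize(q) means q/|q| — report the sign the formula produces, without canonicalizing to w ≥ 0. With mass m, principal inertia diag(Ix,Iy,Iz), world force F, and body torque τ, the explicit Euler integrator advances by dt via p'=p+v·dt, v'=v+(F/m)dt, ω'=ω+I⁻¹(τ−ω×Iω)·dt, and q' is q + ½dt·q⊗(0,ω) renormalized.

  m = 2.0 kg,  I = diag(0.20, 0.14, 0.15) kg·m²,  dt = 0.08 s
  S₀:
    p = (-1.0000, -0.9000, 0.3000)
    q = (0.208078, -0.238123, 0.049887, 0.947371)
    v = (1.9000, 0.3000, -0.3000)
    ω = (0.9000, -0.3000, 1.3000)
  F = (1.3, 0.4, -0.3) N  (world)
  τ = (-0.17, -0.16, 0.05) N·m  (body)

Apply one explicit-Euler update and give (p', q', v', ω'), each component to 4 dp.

p' = (-0.8480, -0.8760, 0.2760)
q' = (0.1676, -0.2162, 0.0937, 0.9573)
v' = (1.9520, 0.3160, -0.3120)
ω' = (0.8336, -0.4249, 1.3180)

a = F/m = (0.6500, 0.2000, -0.1500)
p' = p + v·dt = (-0.8480, -0.8760, 0.2760)
new velocity v' = (1.9520, 0.3160, -0.3120)
gyro term ω×Iω = (-0.0039, 0.0585, 0.0162)
angular accel α = (-0.8305, -1.5607, 0.2253)
ω + α·dt = (0.8336, -0.4249, 1.3180)
q⊗(0,ω) = (-1.0023055, 0.5363346, 1.0997704, 0.2970400)
q' = normalize(q + ½dt·q⊗(0,ω)) = (0.1676, -0.2162, 0.0937, 0.9573)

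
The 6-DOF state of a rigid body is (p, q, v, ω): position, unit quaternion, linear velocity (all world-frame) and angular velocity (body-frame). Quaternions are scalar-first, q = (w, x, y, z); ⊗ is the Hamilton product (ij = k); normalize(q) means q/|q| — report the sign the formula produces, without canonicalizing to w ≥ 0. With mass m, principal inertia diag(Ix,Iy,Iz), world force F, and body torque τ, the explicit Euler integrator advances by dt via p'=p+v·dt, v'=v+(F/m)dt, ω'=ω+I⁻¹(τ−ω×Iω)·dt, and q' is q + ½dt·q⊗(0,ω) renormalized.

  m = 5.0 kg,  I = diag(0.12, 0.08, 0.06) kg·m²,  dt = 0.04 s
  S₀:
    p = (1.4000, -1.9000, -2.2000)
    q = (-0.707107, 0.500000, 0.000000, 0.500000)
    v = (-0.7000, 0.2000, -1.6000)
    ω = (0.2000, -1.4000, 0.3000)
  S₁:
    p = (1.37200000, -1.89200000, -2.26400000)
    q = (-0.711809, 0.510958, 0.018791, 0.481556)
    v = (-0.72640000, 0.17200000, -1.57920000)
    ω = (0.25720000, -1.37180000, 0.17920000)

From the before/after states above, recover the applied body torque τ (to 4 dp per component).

Δω = ω₁−ω₀ = (0.05720000, 0.02820000, -0.12080000)
gyro term ω₀×Iω₀ = (0.0084, 0.0036, 0.0112)
I·α + gyro = (0.1800, 0.0600, -0.1700)

τ = (0.1800, 0.0600, -0.1700)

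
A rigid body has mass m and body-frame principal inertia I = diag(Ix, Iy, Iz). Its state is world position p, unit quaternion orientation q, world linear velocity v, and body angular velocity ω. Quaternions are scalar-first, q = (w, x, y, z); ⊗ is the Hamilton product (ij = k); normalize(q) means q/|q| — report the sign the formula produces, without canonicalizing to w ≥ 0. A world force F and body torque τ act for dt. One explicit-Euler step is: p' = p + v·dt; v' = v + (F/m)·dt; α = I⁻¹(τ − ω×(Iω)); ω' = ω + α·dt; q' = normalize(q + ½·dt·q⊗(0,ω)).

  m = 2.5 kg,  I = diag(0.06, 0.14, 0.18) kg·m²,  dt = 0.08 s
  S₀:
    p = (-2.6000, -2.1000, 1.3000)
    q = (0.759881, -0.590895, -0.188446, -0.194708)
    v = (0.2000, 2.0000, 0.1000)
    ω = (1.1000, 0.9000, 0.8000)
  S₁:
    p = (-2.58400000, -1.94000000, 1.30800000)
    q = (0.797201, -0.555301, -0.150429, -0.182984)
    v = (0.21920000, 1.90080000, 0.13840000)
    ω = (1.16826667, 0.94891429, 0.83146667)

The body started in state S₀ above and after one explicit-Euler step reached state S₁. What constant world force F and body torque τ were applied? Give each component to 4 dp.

F = (0.6000, -3.1000, 1.2000)
τ = (0.0800, -0.0200, 0.1500)

Δv = v₁−v₀ = (0.01920000, -0.09920000, 0.03840000)
F = m·Δv/dt = (0.6000, -3.1000, 1.2000)
ω₁ − ω₀ = (0.06826667, 0.04891429, 0.03146667)
applied torque τ = (0.0800, -0.0200, 0.1500)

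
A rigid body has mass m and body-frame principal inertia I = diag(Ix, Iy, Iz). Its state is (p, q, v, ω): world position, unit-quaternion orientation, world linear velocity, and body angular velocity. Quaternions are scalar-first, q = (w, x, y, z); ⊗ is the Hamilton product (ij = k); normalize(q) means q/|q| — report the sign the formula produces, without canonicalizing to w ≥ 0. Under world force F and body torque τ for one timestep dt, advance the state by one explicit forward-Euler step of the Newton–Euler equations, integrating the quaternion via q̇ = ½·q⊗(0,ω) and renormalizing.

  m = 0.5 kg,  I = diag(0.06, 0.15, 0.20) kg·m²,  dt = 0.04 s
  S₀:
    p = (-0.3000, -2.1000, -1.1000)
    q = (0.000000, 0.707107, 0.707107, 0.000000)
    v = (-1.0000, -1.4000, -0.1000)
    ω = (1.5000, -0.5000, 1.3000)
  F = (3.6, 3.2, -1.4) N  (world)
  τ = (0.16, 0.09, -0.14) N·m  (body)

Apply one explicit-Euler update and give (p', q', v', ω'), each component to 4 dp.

p' = (-0.3400, -2.1560, -1.1040)
q' = (-0.0141, 0.7249, 0.6881, -0.0283)
v' = (-0.7120, -1.1440, -0.2120)
ω' = (1.6283, -0.4032, 1.2855)

a = F/m = (7.2000, 6.4000, -2.8000)
new position p' = (-0.3400, -2.1560, -1.1040)
v + (F/m)dt = (-0.7120, -1.1440, -0.2120)
α = I⁻¹(τ − ω×Iω) = (3.2083, 2.4200, -0.3625)
ω + α·dt = (1.6283, -0.4032, 1.2855)
2q̇ = q⊗(0,ω) = (-0.7071070, 0.9192391, -0.9192391, -1.4142140)
updated quaternion q' = (-0.0141, 0.7249, 0.6881, -0.0283)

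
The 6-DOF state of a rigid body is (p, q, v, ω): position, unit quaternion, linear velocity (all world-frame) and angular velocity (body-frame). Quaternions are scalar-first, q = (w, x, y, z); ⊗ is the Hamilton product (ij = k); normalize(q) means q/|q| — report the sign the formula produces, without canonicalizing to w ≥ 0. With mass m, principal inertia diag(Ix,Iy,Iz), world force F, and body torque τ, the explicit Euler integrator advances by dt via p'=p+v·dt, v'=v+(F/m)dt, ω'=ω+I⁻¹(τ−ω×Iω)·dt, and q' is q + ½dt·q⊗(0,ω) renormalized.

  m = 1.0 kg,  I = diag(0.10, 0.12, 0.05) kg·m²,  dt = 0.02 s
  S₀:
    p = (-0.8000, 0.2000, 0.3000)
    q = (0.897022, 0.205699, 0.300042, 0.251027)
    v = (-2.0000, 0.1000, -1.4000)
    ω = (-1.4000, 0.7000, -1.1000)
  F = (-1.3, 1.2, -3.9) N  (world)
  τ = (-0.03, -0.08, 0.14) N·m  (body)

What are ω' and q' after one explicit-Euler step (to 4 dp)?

α = I⁻¹(τ − ω×Iω) = (-0.8390, -1.3083, 3.1920)
ω + α·dt = (-1.4168, 0.6738, -1.0362)
Hamilton product q⊗(0,ω) = (0.3540789, -1.7615959, 0.5027465, -0.4226761)
q' = normalize(q + ½dt·q⊗(0,ω)) = (0.9004, 0.1880, 0.3050, 0.2468)

ω' = (-1.4168, 0.6738, -1.0362)
q' = (0.9004, 0.1880, 0.3050, 0.2468)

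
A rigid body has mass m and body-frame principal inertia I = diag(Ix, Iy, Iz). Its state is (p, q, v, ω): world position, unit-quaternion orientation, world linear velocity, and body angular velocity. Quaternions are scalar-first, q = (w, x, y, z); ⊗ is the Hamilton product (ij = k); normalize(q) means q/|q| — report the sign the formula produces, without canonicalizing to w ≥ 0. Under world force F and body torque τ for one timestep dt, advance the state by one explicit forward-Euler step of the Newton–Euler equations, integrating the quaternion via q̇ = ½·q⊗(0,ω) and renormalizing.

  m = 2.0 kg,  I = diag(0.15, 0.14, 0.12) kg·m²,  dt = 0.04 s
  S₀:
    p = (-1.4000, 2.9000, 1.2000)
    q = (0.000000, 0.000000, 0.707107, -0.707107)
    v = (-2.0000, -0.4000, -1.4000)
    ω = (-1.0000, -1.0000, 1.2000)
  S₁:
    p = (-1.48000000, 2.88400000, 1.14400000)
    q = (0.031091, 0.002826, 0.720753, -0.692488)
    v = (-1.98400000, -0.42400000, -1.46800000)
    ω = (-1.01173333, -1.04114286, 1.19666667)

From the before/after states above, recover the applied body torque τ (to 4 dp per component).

τ = (-0.0200, -0.1800, -0.0200)

rate change Δω = (-0.01173333, -0.04114286, -0.00333333)
ω₀×(Iω₀) = (0.0240, -0.0360, -0.0100)
τ = I·(Δω/dt) + ω₀×(Iω₀) = (-0.0200, -0.1800, -0.0200)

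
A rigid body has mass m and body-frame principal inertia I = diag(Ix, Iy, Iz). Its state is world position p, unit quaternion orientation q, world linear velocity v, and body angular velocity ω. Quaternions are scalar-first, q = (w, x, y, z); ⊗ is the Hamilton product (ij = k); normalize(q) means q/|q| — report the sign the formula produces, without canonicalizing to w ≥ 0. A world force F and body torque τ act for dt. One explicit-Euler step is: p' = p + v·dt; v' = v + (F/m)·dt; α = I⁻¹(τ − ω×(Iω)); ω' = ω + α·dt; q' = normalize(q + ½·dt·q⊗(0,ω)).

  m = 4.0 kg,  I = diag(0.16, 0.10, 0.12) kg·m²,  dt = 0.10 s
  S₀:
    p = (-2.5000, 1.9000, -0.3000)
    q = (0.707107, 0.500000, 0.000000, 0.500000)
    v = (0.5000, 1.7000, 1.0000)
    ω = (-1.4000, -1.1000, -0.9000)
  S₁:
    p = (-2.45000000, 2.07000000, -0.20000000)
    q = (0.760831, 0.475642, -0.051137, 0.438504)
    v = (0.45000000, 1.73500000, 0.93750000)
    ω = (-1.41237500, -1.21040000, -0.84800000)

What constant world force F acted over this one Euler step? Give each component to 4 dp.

Δv = v₁−v₀ = (-0.05000000, 0.03500000, -0.06250000)
m·(v₁−v₀)/dt = (-2.0000, 1.4000, -2.5000)

F = (-2.0000, 1.4000, -2.5000)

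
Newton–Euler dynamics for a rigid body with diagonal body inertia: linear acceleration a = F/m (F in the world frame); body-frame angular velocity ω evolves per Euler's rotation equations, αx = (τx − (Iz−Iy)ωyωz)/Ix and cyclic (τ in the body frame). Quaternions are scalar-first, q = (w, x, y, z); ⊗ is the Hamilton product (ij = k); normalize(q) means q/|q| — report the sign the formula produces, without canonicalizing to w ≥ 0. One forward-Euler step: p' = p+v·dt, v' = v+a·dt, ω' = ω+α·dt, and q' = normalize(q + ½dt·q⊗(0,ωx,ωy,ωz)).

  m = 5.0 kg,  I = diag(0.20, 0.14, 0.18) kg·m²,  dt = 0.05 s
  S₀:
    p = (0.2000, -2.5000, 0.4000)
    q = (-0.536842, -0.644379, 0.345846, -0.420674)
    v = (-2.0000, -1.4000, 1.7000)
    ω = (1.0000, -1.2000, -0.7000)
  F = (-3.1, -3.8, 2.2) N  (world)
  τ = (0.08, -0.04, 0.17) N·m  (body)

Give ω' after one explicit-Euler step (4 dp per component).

precession coupling ω×(Iω) = (0.0336, -0.0140, 0.0720)
(τ − ω×Iω)/I = (0.2320, -0.1857, 0.5444)
ω + α·dt = (1.0116, -1.2093, -0.6728)

ω' = (1.0116, -1.2093, -0.6728)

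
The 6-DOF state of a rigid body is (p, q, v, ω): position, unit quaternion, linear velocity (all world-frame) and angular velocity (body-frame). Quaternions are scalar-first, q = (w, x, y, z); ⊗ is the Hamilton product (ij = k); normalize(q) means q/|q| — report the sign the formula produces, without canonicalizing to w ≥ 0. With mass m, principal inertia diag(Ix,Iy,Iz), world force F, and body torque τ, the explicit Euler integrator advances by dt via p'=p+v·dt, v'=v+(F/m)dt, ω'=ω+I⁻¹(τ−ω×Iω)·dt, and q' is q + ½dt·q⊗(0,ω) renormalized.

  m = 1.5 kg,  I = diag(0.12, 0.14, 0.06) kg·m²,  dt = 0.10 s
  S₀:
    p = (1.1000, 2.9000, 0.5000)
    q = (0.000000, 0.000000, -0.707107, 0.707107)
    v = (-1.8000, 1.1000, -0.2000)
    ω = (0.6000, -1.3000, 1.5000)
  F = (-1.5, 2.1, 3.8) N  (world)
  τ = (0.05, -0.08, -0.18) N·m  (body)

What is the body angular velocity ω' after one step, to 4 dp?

ω' = (0.5117, -1.3957, 1.2260)

precession coupling ω×(Iω) = (0.1560, 0.0540, -0.0156)
(τ − ω×Iω)/I = (-0.8833, -0.9571, -2.7400)
ω + α·dt = (0.5117, -1.3957, 1.2260)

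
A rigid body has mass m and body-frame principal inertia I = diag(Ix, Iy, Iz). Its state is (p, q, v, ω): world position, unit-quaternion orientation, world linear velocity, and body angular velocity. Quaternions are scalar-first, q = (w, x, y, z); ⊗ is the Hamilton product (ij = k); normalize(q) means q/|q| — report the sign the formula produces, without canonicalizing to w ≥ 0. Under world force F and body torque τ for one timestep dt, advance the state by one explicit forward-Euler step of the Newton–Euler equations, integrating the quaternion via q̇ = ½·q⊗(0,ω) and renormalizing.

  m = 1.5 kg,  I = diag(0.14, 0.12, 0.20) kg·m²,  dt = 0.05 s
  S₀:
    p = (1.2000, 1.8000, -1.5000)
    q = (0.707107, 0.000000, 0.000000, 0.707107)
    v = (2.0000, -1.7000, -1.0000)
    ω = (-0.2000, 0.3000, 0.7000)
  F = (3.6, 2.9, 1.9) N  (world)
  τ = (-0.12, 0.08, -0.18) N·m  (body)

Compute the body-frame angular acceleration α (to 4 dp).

α = (-0.9771, 0.5967, -0.9060)

ω×(Iω) gyroscopic = (0.0168, 0.0084, 0.0012)
(τ − ω×Iω)/I = (-0.9771, 0.5967, -0.9060)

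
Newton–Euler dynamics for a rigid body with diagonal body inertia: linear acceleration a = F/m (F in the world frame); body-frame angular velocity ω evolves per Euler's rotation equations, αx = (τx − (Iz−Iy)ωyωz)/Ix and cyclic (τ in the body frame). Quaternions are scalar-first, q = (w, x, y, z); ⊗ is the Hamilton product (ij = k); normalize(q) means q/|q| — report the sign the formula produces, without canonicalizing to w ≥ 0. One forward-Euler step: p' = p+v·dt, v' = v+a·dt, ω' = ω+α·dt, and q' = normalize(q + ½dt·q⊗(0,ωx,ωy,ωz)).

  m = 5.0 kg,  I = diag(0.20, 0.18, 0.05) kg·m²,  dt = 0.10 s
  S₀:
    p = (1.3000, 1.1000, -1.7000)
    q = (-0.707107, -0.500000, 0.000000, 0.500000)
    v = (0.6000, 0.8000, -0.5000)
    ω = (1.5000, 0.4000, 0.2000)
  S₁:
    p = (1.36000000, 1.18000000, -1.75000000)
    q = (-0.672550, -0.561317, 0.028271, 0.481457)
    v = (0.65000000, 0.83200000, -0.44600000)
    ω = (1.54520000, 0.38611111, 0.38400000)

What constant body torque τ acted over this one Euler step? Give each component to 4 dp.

τ = (0.0800, 0.0200, 0.0800)

ω₁ − ω₀ = (0.04520000, -0.01388889, 0.18400000)
precession coupling = (-0.0104, 0.0450, -0.0120)
τ = I·(Δω/dt) + ω₀×(Iω₀) = (0.0800, 0.0200, 0.0800)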